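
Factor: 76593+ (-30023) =2^1*5^1*4657^1 =46570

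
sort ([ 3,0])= [ 0,3]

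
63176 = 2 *31588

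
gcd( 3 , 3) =3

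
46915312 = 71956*652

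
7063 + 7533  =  14596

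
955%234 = 19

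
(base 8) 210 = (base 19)73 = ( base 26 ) 56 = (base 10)136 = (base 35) 3V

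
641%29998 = 641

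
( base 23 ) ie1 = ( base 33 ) 91b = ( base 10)9845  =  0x2675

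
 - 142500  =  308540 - 451040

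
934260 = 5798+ 928462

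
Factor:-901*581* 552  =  -288961512 = - 2^3*3^1*7^1*17^1*23^1*53^1*83^1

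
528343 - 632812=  - 104469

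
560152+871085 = 1431237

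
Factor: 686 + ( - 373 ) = 313^1 =313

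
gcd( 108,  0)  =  108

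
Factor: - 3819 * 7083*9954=-269255471058 = -2^1*3^5 * 7^1*19^1*67^1*79^1*787^1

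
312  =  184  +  128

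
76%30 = 16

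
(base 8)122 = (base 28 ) 2Q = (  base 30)2M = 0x52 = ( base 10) 82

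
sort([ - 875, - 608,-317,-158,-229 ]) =[- 875 , - 608, - 317, - 229, - 158]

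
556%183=7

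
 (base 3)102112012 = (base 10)8402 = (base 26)CB4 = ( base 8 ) 20322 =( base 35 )6u2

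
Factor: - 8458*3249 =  - 2^1*3^2*19^2*4229^1 =- 27480042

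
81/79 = 1 + 2/79 = 1.03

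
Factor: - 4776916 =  - 2^2*23^1*137^1 *379^1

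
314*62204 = 19532056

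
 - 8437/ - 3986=2  +  465/3986 = 2.12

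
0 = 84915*0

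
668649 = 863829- 195180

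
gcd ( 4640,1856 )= 928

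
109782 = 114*963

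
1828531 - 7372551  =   - 5544020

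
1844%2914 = 1844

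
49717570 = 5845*8506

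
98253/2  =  49126  +  1/2 =49126.50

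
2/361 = 2/361  =  0.01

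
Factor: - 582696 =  - 2^3 * 3^2  *8093^1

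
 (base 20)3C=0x48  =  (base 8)110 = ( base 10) 72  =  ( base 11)66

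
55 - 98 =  - 43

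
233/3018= 233/3018 = 0.08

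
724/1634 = 362/817 =0.44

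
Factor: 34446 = 2^1*3^1 * 5741^1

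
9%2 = 1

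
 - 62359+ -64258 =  - 126617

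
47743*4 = 190972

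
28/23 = 1+5/23 = 1.22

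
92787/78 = 30929/26 = 1189.58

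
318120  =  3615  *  88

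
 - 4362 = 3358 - 7720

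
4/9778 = 2/4889 =0.00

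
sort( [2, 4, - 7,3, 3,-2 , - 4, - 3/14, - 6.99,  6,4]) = [ - 7, - 6.99, - 4, - 2, - 3/14,2 , 3,  3, 4, 4, 6]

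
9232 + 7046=16278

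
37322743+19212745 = 56535488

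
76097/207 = 76097/207 = 367.62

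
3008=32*94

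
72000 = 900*80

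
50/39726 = 25/19863 = 0.00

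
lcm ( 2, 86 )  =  86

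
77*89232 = 6870864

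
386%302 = 84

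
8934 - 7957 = 977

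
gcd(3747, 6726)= 3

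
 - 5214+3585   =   - 1629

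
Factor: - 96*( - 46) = 2^6*3^1*23^1 = 4416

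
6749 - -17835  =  24584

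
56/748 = 14/187=0.07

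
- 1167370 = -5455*214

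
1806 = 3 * 602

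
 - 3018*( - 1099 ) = 3316782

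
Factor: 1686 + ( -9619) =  - 7933 =-7933^1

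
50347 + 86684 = 137031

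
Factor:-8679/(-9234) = 2^( - 1 )*3^ ( - 4)*11^1*19^( - 1)*263^1 = 2893/3078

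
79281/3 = 26427 = 26427.00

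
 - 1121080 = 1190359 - 2311439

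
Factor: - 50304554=-2^1*2437^1*10321^1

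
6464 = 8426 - 1962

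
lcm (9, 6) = 18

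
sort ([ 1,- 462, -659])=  [-659, - 462,1]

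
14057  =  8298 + 5759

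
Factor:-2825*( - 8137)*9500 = 2^2 *5^5*19^1*79^1 * 103^1 * 113^1  =  218376737500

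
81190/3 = 81190/3 = 27063.33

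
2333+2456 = 4789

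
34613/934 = 37 + 55/934 = 37.06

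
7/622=7/622 = 0.01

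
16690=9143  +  7547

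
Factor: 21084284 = 2^2 * 13^1*17^2*23^1*61^1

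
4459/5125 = 4459/5125 = 0.87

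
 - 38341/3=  - 12781 + 2/3 = -12780.33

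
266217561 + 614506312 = 880723873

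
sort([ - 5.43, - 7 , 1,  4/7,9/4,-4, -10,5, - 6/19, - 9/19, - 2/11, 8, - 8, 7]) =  [ - 10, - 8, - 7, - 5.43, - 4 , - 9/19, - 6/19, - 2/11,4/7, 1  ,  9/4, 5,7,8 ] 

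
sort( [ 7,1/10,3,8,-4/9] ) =[- 4/9,1/10,  3,7,8]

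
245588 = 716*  343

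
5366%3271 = 2095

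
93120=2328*40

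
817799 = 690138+127661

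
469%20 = 9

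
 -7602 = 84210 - 91812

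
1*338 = 338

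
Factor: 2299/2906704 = 2^(-4)*11^2*19^1*  181669^( - 1 )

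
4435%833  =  270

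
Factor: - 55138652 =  - 2^2*73^1*188831^1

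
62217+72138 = 134355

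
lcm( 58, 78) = 2262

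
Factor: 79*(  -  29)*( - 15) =34365 = 3^1*5^1*29^1*79^1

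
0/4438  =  0 = 0.00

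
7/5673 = 7/5673 = 0.00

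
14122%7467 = 6655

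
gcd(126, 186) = 6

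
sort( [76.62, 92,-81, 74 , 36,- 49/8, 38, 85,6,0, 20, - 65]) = [- 81, - 65, - 49/8, 0, 6, 20, 36, 38, 74,76.62,  85,92 ] 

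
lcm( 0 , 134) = 0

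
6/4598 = 3/2299 = 0.00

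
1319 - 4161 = - 2842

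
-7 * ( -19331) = 135317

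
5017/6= 5017/6 = 836.17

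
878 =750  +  128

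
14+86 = 100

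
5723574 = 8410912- 2687338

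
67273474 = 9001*7474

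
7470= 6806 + 664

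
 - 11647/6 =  -11647/6 = - 1941.17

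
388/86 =4 + 22/43= 4.51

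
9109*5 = 45545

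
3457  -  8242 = - 4785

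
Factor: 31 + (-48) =-17^1=- 17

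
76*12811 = 973636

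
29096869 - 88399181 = -59302312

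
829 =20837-20008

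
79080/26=3041+7/13 = 3041.54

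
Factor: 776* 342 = 2^4 * 3^2*19^1*97^1  =  265392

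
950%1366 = 950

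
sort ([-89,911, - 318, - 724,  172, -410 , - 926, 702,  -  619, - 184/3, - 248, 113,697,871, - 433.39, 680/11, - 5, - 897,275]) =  [ - 926, - 897,-724, - 619, - 433.39, - 410, - 318, - 248, - 89, - 184/3, - 5,680/11,113, 172,275,  697,702,871,911]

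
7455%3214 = 1027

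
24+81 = 105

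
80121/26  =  80121/26 = 3081.58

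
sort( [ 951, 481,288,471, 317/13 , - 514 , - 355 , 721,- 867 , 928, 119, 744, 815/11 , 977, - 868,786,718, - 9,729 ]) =[ - 868, - 867, - 514,- 355, - 9 , 317/13,  815/11, 119,288 , 471, 481, 718,721, 729 , 744,786,928,951,977 ] 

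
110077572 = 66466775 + 43610797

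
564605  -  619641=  - 55036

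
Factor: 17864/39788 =2^1*7^( - 2 )*11^1=22/49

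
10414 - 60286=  - 49872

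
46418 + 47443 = 93861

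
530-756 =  - 226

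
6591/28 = 6591/28 = 235.39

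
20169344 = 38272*527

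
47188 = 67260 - 20072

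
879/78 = 293/26 = 11.27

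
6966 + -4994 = 1972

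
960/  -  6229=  -960/6229= - 0.15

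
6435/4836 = 1 + 41/124 = 1.33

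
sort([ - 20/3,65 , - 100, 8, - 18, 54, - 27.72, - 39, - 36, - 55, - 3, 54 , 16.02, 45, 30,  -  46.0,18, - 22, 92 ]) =[ - 100, - 55, - 46.0 , - 39, - 36,  -  27.72 ,  -  22,-18, - 20/3 , - 3,8, 16.02,18, 30,45,54 , 54, 65, 92 ]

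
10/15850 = 1/1585 = 0.00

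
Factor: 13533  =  3^1*13^1*347^1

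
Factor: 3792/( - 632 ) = -6=- 2^1*3^1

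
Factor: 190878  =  2^1 *3^1*29^1*1097^1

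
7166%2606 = 1954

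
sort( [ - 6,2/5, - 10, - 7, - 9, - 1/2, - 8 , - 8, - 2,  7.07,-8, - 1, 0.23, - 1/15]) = [ - 10, - 9 , - 8 , - 8, - 8, - 7, - 6 ,-2, - 1, - 1/2, - 1/15,0.23 , 2/5,7.07]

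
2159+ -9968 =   -  7809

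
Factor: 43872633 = 3^2 *7^1*373^1*1867^1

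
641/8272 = 641/8272 = 0.08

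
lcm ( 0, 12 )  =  0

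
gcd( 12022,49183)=1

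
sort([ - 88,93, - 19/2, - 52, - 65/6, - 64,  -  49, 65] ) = [-88,- 64,-52 , - 49 , - 65/6 , - 19/2,  65, 93]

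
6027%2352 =1323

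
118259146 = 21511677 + 96747469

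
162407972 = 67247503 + 95160469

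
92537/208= 92537/208 = 444.89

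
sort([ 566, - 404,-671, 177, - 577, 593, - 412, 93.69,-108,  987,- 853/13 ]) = [ - 671, - 577,-412 ,  -  404,-108, - 853/13, 93.69,  177,566, 593, 987]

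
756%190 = 186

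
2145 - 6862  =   - 4717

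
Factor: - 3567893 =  -7^1*509699^1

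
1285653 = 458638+827015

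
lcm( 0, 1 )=0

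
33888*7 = 237216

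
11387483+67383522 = 78771005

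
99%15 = 9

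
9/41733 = 1/4637= 0.00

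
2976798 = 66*45103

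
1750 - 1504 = 246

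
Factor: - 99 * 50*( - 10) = 2^2 * 3^2*5^3*11^1 =49500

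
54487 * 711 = 38740257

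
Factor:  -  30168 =  -  2^3*3^2*419^1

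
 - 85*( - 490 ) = 41650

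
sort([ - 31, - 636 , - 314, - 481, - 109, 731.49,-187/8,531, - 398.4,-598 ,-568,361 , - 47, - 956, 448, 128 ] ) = [ - 956,  -  636, - 598, - 568, - 481, -398.4,  -  314, -109, - 47, - 31, - 187/8, 128, 361, 448 , 531,731.49 ]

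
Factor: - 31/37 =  - 31^1*  37^ ( - 1 ) 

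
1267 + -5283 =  - 4016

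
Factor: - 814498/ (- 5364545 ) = 2^1*5^ ( - 1) *571^( - 1)*1879^ ( - 1)*407249^1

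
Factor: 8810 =2^1*5^1*881^1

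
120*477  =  57240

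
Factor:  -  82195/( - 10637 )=5^1*11^(-1 )*17^1 =85/11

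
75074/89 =843+47/89 = 843.53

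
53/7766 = 53/7766 = 0.01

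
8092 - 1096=6996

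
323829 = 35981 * 9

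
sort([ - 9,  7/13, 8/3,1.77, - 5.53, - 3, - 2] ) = [ - 9 ,-5.53, - 3, - 2,7/13,1.77,8/3]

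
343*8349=2863707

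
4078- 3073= 1005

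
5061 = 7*723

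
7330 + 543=7873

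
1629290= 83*19630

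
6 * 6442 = 38652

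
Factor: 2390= 2^1*5^1*239^1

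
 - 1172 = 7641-8813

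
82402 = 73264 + 9138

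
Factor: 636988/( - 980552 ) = - 2^( - 1 )*11^1*19^( - 1 )*31^1*467^1*6451^( -1 ) = -159247/245138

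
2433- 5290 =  - 2857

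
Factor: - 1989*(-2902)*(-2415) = - 2^1*3^3 * 5^1*7^1*13^1 * 17^1*23^1*1451^1 = - 13939568370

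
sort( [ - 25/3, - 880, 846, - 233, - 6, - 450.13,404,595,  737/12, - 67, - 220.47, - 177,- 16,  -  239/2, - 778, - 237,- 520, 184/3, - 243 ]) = [ - 880, - 778, - 520, - 450.13, - 243, - 237, - 233, - 220.47, - 177  , - 239/2, - 67, - 16, - 25/3, - 6,184/3 , 737/12,  404,595,846]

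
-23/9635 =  - 23/9635 = -0.00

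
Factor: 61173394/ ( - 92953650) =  - 3^(  -  1) * 5^(-2)*41^1*149^(-1 )*4159^ ( - 1 )*746017^1 = - 30586697/46476825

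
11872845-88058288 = - 76185443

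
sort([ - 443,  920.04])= [ - 443, 920.04 ]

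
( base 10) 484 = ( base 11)400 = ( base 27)hp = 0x1E4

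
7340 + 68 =7408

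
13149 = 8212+4937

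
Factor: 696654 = 2^1 *3^3*7^1*19^1*97^1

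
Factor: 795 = 3^1*5^1*53^1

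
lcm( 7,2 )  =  14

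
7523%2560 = 2403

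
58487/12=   4873  +  11/12 = 4873.92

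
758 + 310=1068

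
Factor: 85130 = 2^1*5^1*8513^1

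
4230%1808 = 614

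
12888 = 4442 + 8446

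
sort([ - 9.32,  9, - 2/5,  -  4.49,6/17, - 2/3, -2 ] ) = [ - 9.32, - 4.49, - 2 , - 2/3, - 2/5,6/17, 9]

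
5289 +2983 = 8272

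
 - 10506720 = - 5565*1888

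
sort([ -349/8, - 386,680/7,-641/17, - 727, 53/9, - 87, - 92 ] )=[  -  727,  -  386, - 92, - 87, - 349/8,  -  641/17, 53/9, 680/7]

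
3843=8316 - 4473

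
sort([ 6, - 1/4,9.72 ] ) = [  -  1/4,6, 9.72] 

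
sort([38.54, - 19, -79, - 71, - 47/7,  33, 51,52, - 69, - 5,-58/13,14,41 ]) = [ - 79  ,-71, -69,-19, - 47/7, - 5, - 58/13 , 14, 33,38.54, 41,51, 52]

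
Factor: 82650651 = 3^1 * 17^1*89^1*131^1*139^1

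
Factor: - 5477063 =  - 1193^1 * 4591^1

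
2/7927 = 2/7927=0.00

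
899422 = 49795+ 849627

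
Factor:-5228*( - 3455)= 2^2*5^1*691^1*1307^1= 18062740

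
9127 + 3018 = 12145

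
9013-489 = 8524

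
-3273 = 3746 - 7019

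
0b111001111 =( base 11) 391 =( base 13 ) 298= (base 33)e1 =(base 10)463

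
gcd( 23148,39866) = 1286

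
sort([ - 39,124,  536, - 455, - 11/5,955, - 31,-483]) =[ - 483, - 455, - 39, - 31, - 11/5,124, 536,955]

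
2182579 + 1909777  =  4092356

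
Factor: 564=2^2*3^1*47^1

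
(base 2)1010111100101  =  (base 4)1113211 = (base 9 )7617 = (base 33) 54s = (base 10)5605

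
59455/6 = 59455/6 = 9909.17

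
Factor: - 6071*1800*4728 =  - 51666638400 = - 2^6*3^3*5^2*13^1*197^1*467^1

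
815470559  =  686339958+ 129130601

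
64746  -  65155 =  -409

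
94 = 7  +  87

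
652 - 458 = 194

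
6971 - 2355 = 4616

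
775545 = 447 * 1735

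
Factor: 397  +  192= 19^1*31^1 = 589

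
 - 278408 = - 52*5354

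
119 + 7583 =7702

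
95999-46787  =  49212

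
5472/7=5472/7  =  781.71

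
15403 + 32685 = 48088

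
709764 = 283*2508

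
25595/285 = 5119/57 = 89.81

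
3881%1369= 1143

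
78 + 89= 167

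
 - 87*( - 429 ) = 37323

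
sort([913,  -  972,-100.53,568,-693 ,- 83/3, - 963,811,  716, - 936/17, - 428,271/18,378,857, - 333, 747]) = [ - 972, - 963, - 693, - 428, - 333,-100.53, - 936/17 ,- 83/3,271/18,378, 568,  716, 747,811,857,913 ] 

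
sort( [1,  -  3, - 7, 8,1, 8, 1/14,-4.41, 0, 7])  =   [ - 7,-4.41, -3,0, 1/14, 1,1, 7,  8, 8]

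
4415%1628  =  1159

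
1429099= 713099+716000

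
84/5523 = 4/263 = 0.02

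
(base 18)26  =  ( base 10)42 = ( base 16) 2A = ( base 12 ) 36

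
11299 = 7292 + 4007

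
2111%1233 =878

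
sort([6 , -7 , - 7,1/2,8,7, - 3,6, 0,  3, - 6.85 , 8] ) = [ - 7, - 7, - 6.85,-3, 0,1/2 , 3 , 6,6,7, 8,8]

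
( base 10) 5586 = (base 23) ack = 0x15d2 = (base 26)86m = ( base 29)6II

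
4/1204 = 1/301 = 0.00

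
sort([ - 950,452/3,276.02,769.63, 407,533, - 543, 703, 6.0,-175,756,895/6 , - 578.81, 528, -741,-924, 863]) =[-950,- 924,  -  741, - 578.81 , - 543,  -  175 , 6.0,895/6,452/3,276.02,407,528,  533,703,756,769.63,863 ] 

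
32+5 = 37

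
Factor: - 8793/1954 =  - 9/2 = -2^( -1 )*3^2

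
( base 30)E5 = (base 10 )425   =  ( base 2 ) 110101001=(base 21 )k5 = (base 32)d9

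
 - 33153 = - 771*43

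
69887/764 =91 + 363/764 = 91.48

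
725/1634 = 725/1634= 0.44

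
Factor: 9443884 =2^2*2360971^1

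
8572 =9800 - 1228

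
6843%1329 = 198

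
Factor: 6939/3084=2^( - 2 )*3^2 =9/4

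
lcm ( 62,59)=3658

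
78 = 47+31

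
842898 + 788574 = 1631472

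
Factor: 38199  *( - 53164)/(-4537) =2^2*3^1*7^1*13^(-1)*17^1*107^1*349^( - 1)*13291^1 = 2030811636/4537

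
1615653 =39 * 41427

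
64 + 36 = 100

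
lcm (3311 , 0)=0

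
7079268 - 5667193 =1412075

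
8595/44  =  195+ 15/44=195.34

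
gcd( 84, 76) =4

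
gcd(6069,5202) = 867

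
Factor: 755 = 5^1 * 151^1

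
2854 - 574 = 2280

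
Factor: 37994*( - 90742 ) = - 3447651548= -2^2*11^2*59^1*157^1 * 769^1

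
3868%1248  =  124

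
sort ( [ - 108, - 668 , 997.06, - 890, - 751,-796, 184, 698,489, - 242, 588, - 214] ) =[ -890, - 796, - 751,  -  668, - 242, - 214, - 108, 184,489,588,698  ,  997.06]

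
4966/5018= 191/193= 0.99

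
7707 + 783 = 8490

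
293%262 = 31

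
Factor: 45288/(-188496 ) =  - 2^( - 1)*7^( - 1)* 11^( - 1)* 37^1 = - 37/154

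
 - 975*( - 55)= 53625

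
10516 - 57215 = - 46699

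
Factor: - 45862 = -2^1*23^1*997^1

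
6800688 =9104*747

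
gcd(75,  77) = 1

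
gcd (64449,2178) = 99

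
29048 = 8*3631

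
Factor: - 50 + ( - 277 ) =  - 3^1*109^1 =-327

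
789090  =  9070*87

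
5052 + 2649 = 7701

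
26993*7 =188951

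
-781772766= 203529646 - 985302412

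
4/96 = 1/24 =0.04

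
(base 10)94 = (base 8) 136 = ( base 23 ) 42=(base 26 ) 3g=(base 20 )4e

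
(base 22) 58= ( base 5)433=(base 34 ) 3g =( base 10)118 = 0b1110110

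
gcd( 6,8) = 2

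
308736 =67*4608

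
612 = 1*612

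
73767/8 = 9220  +  7/8 =9220.88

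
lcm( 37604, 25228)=1993012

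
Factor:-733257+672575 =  - 60682  =  -  2^1*30341^1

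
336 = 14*24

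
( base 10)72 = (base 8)110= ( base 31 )2a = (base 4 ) 1020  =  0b1001000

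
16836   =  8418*2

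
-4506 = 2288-6794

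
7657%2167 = 1156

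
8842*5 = 44210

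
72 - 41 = 31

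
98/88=1 + 5/44  =  1.11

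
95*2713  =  257735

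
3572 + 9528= 13100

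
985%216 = 121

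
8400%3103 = 2194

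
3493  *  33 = 115269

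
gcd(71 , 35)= 1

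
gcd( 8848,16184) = 56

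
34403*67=2305001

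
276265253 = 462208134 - 185942881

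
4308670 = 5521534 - 1212864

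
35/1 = 35 = 35.00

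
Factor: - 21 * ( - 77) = 1617 = 3^1 * 7^2*11^1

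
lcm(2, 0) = 0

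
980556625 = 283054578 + 697502047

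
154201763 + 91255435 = 245457198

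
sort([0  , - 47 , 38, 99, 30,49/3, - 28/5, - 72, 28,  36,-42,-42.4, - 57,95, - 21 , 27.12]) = [ - 72,-57, - 47,  -  42.4, - 42,-21,-28/5 , 0, 49/3,27.12,28,30 , 36, 38,95,99]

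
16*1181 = 18896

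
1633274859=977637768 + 655637091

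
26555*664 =17632520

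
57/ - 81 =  - 1 + 8/27 = -  0.70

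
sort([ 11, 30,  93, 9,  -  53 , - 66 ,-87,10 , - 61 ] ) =[ - 87, - 66 , - 61, - 53, 9, 10,  11,  30 , 93] 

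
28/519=28/519 =0.05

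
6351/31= 204 + 27/31 = 204.87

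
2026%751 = 524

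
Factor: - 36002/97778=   -  47^1*383^1*48889^ ( - 1) = - 18001/48889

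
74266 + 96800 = 171066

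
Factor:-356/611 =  - 2^2*13^(-1)*47^(-1)*89^1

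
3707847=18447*201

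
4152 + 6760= 10912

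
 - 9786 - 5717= - 15503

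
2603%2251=352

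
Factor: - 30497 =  - 30497^1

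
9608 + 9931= 19539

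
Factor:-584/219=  - 2^3*3^( - 1) = - 8/3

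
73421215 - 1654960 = 71766255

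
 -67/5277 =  - 67/5277 = -  0.01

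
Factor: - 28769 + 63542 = 3^1*67^1*173^1 = 34773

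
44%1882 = 44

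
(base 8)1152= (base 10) 618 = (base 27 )mo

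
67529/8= 8441 + 1/8= 8441.12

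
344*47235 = 16248840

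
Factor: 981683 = 981683^1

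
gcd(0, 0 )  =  0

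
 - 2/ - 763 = 2/763 = 0.00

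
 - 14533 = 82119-96652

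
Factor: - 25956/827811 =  - 28/893 = -2^2 * 7^1*19^( - 1)*47^(-1)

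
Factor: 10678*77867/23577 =2^1*3^ ( - 1 ) * 19^1*29^( - 1)*271^( - 1 ) *281^1 * 77867^1 = 831463826/23577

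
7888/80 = 493/5 = 98.60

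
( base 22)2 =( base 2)10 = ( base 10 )2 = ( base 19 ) 2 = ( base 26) 2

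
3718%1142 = 292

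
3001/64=46 + 57/64 = 46.89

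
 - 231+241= 10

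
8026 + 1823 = 9849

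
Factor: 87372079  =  2861^1*30539^1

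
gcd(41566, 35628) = 5938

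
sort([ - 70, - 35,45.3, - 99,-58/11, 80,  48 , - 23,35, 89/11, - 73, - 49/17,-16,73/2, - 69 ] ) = [ - 99, - 73, - 70, - 69, - 35, - 23,-16, - 58/11, - 49/17, 89/11, 35, 73/2, 45.3,  48, 80 ]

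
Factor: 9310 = 2^1*5^1 * 7^2*19^1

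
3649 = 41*89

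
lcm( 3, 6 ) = 6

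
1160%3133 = 1160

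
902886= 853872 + 49014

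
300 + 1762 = 2062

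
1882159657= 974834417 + 907325240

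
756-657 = 99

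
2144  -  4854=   -2710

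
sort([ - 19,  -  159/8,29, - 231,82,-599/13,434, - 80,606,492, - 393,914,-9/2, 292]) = [ -393, - 231, - 80, - 599/13,  -  159/8, - 19, - 9/2,29, 82, 292,434, 492, 606, 914 ] 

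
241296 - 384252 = - 142956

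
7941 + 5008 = 12949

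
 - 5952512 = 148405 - 6100917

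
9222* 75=691650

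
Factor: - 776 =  - 2^3*97^1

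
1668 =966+702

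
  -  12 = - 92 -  - 80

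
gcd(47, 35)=1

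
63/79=63/79 =0.80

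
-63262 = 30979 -94241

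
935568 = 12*77964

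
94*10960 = 1030240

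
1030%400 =230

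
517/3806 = 47/346=0.14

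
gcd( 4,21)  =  1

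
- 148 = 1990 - 2138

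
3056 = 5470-2414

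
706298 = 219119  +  487179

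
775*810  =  627750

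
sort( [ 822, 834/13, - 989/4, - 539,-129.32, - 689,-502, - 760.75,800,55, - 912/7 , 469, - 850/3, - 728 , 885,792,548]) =[ - 760.75, - 728, - 689, - 539, - 502, - 850/3, - 989/4, - 912/7 , - 129.32,55,834/13,  469, 548, 792, 800, 822,  885 ] 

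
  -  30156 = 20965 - 51121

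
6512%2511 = 1490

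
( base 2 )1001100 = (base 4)1030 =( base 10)76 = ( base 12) 64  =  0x4c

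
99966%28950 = 13116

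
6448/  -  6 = -1075 + 1/3 = - 1074.67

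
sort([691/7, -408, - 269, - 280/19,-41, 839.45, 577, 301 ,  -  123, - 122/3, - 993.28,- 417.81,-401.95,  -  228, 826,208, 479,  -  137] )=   [  -  993.28,  -  417.81, - 408,  -  401.95,  -  269,  -  228, -137, - 123,-41,-122/3, - 280/19,  691/7,208,301, 479 , 577, 826, 839.45]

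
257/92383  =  257/92383 =0.00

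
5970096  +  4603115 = 10573211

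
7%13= 7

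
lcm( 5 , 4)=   20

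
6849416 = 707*9688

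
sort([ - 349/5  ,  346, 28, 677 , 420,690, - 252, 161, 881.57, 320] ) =[ - 252, - 349/5 , 28, 161 , 320, 346, 420, 677,690, 881.57 ] 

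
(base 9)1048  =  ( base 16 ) 305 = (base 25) 15n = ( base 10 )773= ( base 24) 185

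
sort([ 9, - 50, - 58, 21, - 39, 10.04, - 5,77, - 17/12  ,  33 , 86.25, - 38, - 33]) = [-58, - 50,-39, - 38, - 33,-5, - 17/12,9, 10.04,21,  33,77,86.25 ]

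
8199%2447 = 858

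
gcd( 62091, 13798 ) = 6899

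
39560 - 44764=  - 5204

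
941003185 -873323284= 67679901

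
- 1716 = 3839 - 5555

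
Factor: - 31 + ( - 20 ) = -3^1*17^1 = - 51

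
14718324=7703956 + 7014368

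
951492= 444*2143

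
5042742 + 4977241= 10019983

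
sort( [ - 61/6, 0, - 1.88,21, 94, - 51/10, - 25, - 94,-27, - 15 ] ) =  [ - 94, - 27,-25, -15, - 61/6,  -  51/10 ,  -  1.88, 0,21, 94]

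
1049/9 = 1049/9 = 116.56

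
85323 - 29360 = 55963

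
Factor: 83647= 233^1*359^1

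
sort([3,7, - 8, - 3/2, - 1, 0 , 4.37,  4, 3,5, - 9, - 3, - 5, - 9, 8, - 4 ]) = [ - 9, - 9, - 8, - 5, - 4,-3, - 3/2, - 1,0,3,3, 4,4.37, 5,7,8 ] 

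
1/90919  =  1/90919 = 0.00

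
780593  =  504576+276017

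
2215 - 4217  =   - 2002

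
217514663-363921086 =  - 146406423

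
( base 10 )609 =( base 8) 1141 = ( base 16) 261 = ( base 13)37b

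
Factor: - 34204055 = -5^1*6840811^1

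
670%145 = 90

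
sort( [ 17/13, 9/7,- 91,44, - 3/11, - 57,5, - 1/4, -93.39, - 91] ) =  [-93.39, -91, - 91, - 57, - 3/11, - 1/4,9/7, 17/13, 5,  44] 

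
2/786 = 1/393 = 0.00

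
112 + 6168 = 6280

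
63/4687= 63/4687= 0.01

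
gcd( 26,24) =2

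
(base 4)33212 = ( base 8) 1746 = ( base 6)4342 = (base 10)998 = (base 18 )318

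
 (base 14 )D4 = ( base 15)c6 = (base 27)6O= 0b10111010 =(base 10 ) 186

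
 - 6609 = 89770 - 96379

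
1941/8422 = 1941/8422 = 0.23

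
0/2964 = 0 = 0.00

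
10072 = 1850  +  8222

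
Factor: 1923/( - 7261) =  -3^1 * 53^( - 1 ) * 137^ (  -  1)*641^1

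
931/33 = 28 + 7/33 = 28.21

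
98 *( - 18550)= - 1817900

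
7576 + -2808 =4768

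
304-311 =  - 7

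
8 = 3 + 5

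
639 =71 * 9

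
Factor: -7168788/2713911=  - 2389596/904637 = -2^2 * 3^1 * 11^1*43^1 * 421^1 * 904637^ ( - 1)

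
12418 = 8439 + 3979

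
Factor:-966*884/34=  - 2^2*3^1*7^1 * 13^1 * 23^1 =- 25116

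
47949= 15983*3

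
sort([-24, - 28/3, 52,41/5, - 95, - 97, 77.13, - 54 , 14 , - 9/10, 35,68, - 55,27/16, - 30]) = [ - 97,-95,-55,-54, - 30, - 24, - 28/3 , - 9/10,27/16, 41/5,14, 35,52 , 68,  77.13]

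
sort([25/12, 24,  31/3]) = [25/12,31/3,  24]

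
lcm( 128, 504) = 8064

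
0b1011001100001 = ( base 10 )5729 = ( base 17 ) 12E0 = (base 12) 3395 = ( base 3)21212012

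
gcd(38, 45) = 1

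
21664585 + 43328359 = 64992944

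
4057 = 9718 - 5661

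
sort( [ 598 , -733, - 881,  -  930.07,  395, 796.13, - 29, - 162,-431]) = [ - 930.07, - 881, - 733,-431, - 162, - 29,395 , 598,796.13 ]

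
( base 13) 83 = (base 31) 3E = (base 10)107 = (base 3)10222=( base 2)1101011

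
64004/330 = 32002/165 = 193.95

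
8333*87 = 724971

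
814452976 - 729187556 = 85265420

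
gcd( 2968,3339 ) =371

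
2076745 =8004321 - 5927576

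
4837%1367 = 736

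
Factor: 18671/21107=18671^1*21107^( - 1)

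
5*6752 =33760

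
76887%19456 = 18519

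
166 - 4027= - 3861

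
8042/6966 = 1 + 538/3483  =  1.15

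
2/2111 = 2/2111 = 0.00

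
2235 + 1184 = 3419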